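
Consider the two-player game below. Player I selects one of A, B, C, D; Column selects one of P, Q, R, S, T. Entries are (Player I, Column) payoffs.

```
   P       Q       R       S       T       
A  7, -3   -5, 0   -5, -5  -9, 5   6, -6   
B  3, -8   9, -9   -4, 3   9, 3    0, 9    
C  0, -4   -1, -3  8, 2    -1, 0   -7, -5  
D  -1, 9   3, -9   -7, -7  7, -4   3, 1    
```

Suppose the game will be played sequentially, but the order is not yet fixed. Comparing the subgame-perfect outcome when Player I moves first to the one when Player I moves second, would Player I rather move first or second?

If Player I leads: Column's best replies are A→S, B→T, C→R, D→P; Player I's induced payoffs -9, 0, 8, -1; outcome (C, R), payoffs (8, 2).
If Column leads: Player I's best replies are P→A, Q→B, R→C, S→B, T→A; Column's induced payoffs -3, -9, 2, 3, -6; outcome (B, S), payoffs (9, 3).
Player I gets 8 moving first and 9 moving second, so Player I prefers to move second.

second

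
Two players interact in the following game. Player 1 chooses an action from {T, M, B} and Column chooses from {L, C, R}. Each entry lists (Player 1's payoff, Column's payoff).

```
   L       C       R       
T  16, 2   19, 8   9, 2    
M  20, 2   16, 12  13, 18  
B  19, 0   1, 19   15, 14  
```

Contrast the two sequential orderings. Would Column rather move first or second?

first

If Player 1 leads: Column's best replies are T→C, M→R, B→C; Player 1's induced payoffs 19, 13, 1; outcome (T, C), payoffs (19, 8).
If Column leads: Player 1's best replies are L→M, C→T, R→B; Column's induced payoffs 2, 8, 14; outcome (B, R), payoffs (15, 14).
Column gets 14 moving first and 8 moving second, so Column prefers to move first.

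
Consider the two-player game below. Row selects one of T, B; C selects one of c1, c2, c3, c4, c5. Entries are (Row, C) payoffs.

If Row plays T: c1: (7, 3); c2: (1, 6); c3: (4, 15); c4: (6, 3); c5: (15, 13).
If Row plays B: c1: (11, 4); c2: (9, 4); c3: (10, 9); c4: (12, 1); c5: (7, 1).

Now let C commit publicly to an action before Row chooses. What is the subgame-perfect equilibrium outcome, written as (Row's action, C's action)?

Backward induction with C moving first.
- c1 → Row plays B (best of 7, 11); C gets 4.
- c2 → Row plays B (best of 1, 9); C gets 4.
- c3 → Row plays B (best of 4, 10); C gets 9.
- c4 → Row plays B (best of 6, 12); C gets 1.
- c5 → Row plays T (best of 15, 7); C gets 13.
C's induced payoffs are 4, 4, 9, 1, 13, so C commits to c5. Subgame-perfect outcome: (T, c5) with payoffs (15, 13).

(T, c5)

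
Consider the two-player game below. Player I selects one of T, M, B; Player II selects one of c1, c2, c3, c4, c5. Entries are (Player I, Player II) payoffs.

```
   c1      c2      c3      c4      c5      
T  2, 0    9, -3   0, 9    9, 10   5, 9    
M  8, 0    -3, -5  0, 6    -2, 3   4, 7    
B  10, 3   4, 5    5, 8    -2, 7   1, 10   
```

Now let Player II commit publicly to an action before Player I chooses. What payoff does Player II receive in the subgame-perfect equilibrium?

10

Work backward from Player I's decision.
- c1: BR = B, leader payoff 3.
- c2: BR = T, leader payoff -3.
- c3: BR = B, leader payoff 8.
- c4: BR = T, leader payoff 10.
- c5: BR = T, leader payoff 9.
Player II's induced payoffs are 3, -3, 8, 10, 9, so Player II commits to c4. Subgame-perfect outcome: (T, c4) with payoffs (9, 10).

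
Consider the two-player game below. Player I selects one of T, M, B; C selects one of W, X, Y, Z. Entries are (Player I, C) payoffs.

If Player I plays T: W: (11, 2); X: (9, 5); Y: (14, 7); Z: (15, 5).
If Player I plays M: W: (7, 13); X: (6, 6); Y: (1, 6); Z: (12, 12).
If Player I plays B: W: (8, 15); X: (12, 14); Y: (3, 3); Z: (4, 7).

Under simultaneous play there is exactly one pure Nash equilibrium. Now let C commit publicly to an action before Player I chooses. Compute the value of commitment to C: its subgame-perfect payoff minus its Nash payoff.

7

Backward induction with C moving first.
- W: Player I compares 11, 7, 8 and picks T; C would get 2.
- X: Player I compares 9, 6, 12 and picks B; C would get 14.
- Y: Player I compares 14, 1, 3 and picks T; C would get 7.
- Z: Player I compares 15, 12, 4 and picks T; C would get 5.
Among 2, 14, 7, 5, the best is 14 at X. Subgame-perfect outcome: (B, X) with payoffs (12, 14).
Now find the simultaneous Nash equilibrium.
Player I's best replies: W→T; X→B; Y→T; Z→T.
C's best replies: T→Y; M→W; B→W.
The unique mutual best reply is (T, Y), giving (14, 7).
C's commitment gain: 14 − 7 = 7.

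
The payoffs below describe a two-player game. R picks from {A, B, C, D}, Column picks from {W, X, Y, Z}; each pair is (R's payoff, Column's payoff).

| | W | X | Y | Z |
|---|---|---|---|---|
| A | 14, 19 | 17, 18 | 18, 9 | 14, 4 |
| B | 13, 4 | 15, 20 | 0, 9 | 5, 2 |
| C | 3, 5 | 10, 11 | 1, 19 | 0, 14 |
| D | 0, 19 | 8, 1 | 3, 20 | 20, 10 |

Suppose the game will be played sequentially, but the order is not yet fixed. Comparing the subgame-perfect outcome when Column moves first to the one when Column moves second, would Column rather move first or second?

If R leads: Column's best replies are A→W, B→X, C→Y, D→Y; R's induced payoffs 14, 15, 1, 3; outcome (B, X), payoffs (15, 20).
If Column leads: R's best replies are W→A, X→A, Y→A, Z→D; Column's induced payoffs 19, 18, 9, 10; outcome (A, W), payoffs (14, 19).
Column gets 19 moving first and 20 moving second, so Column prefers to move second.

second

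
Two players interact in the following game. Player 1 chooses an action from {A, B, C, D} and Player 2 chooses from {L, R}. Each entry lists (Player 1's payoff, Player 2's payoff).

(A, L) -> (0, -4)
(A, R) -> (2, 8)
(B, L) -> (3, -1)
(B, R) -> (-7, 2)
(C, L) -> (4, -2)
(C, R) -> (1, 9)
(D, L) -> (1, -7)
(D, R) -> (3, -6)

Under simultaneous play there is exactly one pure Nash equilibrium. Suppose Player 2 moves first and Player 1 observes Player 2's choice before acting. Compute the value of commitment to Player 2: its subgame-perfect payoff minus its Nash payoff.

Backward induction with Player 2 moving first.
- L → Player 1 plays C (best of 0, 3, 4, 1); Player 2 gets -2.
- R → Player 1 plays D (best of 2, -7, 1, 3); Player 2 gets -6.
Maximizing over -2, -6, Player 2 chooses L. Subgame-perfect outcome: (C, L) with payoffs (4, -2).
Under simultaneous play:
Player 1's best replies: L→C; R→D.
Player 2's best replies: A→R; B→R; C→R; D→R.
The unique mutual best reply is (D, R), giving (3, -6).
Player 2's commitment gain: -2 − -6 = 4.

4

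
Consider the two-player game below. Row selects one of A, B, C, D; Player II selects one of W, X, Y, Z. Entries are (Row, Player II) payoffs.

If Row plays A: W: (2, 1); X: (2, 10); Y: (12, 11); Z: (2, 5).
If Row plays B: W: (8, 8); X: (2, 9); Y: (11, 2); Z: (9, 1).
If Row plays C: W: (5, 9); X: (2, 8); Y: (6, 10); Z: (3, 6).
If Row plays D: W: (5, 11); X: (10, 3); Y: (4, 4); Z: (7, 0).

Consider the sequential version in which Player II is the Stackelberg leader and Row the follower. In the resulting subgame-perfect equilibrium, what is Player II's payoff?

11

Solve by backward induction (Player II leads).
- W: Row compares 2, 8, 5, 5 and picks B; Player II would get 8.
- X: Row compares 2, 2, 2, 10 and picks D; Player II would get 3.
- Y: Row compares 12, 11, 6, 4 and picks A; Player II would get 11.
- Z: Row compares 2, 9, 3, 7 and picks B; Player II would get 1.
Among 8, 3, 11, 1, the best is 11 at Y. Subgame-perfect outcome: (A, Y) with payoffs (12, 11).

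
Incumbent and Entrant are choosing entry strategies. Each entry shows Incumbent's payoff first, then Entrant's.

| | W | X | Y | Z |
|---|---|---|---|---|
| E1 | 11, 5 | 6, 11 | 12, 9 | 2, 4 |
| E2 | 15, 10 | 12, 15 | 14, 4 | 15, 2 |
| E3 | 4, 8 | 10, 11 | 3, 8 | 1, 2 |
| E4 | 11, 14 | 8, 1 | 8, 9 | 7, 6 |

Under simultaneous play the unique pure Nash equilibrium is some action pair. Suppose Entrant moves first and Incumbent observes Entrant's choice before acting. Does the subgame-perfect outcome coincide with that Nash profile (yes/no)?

Work backward from Incumbent's decision.
- W → Incumbent plays E2 (best of 11, 15, 4, 11); Entrant gets 10.
- X → Incumbent plays E2 (best of 6, 12, 10, 8); Entrant gets 15.
- Y → Incumbent plays E2 (best of 12, 14, 3, 8); Entrant gets 4.
- Z → Incumbent plays E2 (best of 2, 15, 1, 7); Entrant gets 2.
Maximizing over 10, 15, 4, 2, Entrant chooses X. Subgame-perfect outcome: (E2, X) with payoffs (12, 15).
Now find the simultaneous Nash equilibrium.
Incumbent's best replies: W→E2; X→E2; Y→E2; Z→E2.
Entrant's best replies: E1→X; E2→X; E3→X; E4→W.
The unique mutual best reply is (E2, X), giving (12, 15).
Sequential outcome (E2, X) coincides with the Nash profile (E2, X).

yes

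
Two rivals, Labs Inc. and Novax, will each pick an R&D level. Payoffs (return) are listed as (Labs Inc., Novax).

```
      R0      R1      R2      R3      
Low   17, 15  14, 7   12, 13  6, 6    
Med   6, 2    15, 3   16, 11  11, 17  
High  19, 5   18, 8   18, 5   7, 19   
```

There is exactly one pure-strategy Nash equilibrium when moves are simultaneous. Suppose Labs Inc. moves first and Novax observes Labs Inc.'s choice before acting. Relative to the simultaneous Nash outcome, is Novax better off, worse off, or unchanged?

worse off

Solve by backward induction (Labs Inc. leads).
- Low: Novax compares 15, 7, 13, 6 and picks R0; Labs Inc. would get 17.
- Med: Novax compares 2, 3, 11, 17 and picks R3; Labs Inc. would get 11.
- High: Novax compares 5, 8, 5, 19 and picks R3; Labs Inc. would get 7.
Maximizing over 17, 11, 7, Labs Inc. chooses Low. Subgame-perfect outcome: (Low, R0) with payoffs (17, 15).
For the simultaneous game, intersect best replies.
Labs Inc.'s best replies: R0→High; R1→High; R2→High; R3→Med.
Novax's best replies: Low→R0; Med→R3; High→R3.
Only (Med, R3) has each player best-responding; Nash payoffs (11, 17).
Novax earns 15 sequentially versus 17 at the Nash outcome: worse off.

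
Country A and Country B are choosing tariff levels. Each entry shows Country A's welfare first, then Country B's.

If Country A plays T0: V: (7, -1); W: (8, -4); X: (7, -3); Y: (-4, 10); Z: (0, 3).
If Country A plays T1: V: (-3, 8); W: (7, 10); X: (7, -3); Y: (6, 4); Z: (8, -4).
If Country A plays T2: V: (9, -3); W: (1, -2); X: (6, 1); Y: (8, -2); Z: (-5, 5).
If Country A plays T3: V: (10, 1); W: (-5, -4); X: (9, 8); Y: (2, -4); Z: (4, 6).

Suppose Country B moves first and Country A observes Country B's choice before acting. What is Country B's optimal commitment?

X

Work backward from Country A's decision.
- V → Country A plays T3 (best of 7, -3, 9, 10); Country B gets 1.
- W → Country A plays T0 (best of 8, 7, 1, -5); Country B gets -4.
- X → Country A plays T3 (best of 7, 7, 6, 9); Country B gets 8.
- Y → Country A plays T2 (best of -4, 6, 8, 2); Country B gets -2.
- Z → Country A plays T1 (best of 0, 8, -5, 4); Country B gets -4.
Among 1, -4, 8, -2, -4, the best is 8 at X. Subgame-perfect outcome: (T3, X) with payoffs (9, 8).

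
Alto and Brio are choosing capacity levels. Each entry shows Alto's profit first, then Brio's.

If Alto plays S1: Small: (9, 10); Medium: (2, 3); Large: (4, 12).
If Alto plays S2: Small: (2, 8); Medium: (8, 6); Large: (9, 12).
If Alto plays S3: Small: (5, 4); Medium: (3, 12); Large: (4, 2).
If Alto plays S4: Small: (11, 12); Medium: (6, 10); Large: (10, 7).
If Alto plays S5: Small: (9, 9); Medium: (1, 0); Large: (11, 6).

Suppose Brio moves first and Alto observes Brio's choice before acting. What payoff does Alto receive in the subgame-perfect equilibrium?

Solve by backward induction (Brio leads).
- Small: BR = S4, leader payoff 12.
- Medium: BR = S2, leader payoff 6.
- Large: BR = S5, leader payoff 6.
Maximizing over 12, 6, 6, Brio chooses Small. Subgame-perfect outcome: (S4, Small) with payoffs (11, 12).

11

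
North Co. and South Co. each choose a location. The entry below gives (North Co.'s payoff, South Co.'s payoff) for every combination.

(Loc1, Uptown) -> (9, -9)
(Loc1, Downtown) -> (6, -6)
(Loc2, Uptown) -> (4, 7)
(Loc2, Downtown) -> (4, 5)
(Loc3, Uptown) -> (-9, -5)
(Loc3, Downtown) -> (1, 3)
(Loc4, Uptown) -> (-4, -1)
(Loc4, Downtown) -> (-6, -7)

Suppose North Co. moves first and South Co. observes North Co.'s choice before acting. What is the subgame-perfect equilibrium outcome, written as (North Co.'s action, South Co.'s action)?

(Loc1, Downtown)

Backward induction with North Co. moving first.
- Loc1 → South Co. plays Downtown (best of -9, -6); North Co. gets 6.
- Loc2 → South Co. plays Uptown (best of 7, 5); North Co. gets 4.
- Loc3 → South Co. plays Downtown (best of -5, 3); North Co. gets 1.
- Loc4 → South Co. plays Uptown (best of -1, -7); North Co. gets -4.
Maximizing over 6, 4, 1, -4, North Co. chooses Loc1. Subgame-perfect outcome: (Loc1, Downtown) with payoffs (6, -6).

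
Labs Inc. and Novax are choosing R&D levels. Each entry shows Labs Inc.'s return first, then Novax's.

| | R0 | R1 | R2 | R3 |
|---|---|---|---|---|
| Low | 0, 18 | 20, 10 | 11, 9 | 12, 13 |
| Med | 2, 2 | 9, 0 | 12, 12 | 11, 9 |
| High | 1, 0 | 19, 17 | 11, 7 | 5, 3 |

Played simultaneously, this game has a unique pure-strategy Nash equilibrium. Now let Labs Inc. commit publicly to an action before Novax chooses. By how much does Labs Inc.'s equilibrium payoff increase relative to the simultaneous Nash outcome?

Solve by backward induction (Labs Inc. leads).
- Low: Novax compares 18, 10, 9, 13 and picks R0; Labs Inc. would get 0.
- Med: Novax compares 2, 0, 12, 9 and picks R2; Labs Inc. would get 12.
- High: Novax compares 0, 17, 7, 3 and picks R1; Labs Inc. would get 19.
Labs Inc.'s induced payoffs are 0, 12, 19, so Labs Inc. commits to High. Subgame-perfect outcome: (High, R1) with payoffs (19, 17).
Under simultaneous play:
Labs Inc.'s best replies: R0→Med; R1→Low; R2→Med; R3→Low.
Novax's best replies: Low→R0; Med→R2; High→R1.
The unique mutual best reply is (Med, R2), giving (12, 12).
Labs Inc.'s commitment gain: 19 − 12 = 7.

7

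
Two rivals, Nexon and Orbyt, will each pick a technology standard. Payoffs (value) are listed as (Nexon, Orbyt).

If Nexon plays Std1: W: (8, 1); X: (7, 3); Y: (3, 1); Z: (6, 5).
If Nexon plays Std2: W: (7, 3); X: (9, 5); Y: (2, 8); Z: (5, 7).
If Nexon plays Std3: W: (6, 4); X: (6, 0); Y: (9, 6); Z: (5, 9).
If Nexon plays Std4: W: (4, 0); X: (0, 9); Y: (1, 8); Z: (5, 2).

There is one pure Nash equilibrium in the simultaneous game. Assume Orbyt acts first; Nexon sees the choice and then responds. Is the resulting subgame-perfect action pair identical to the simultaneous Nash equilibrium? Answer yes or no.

no

Backward induction with Orbyt moving first.
- W: BR = Std1, leader payoff 1.
- X: BR = Std2, leader payoff 5.
- Y: BR = Std3, leader payoff 6.
- Z: BR = Std1, leader payoff 5.
Among 1, 5, 6, 5, the best is 6 at Y. Subgame-perfect outcome: (Std3, Y) with payoffs (9, 6).
Under simultaneous play:
Nexon's best replies: W→Std1; X→Std2; Y→Std3; Z→Std1.
Orbyt's best replies: Std1→Z; Std2→Y; Std3→Z; Std4→X.
The unique mutual best reply is (Std1, Z), giving (6, 5).
Sequential outcome (Std3, Y) differs from the Nash profile (Std1, Z).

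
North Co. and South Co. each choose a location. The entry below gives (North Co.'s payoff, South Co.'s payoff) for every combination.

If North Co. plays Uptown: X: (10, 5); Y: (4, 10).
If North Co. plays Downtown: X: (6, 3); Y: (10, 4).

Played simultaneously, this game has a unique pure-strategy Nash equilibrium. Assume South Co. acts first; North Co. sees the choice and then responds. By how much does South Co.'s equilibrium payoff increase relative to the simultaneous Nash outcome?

Solve by backward induction (South Co. leads).
- X: North Co. compares 10, 6 and picks Uptown; South Co. would get 5.
- Y: North Co. compares 4, 10 and picks Downtown; South Co. would get 4.
South Co.'s induced payoffs are 5, 4, so South Co. commits to X. Subgame-perfect outcome: (Uptown, X) with payoffs (10, 5).
Under simultaneous play:
North Co.'s best replies: X→Uptown; Y→Downtown.
South Co.'s best replies: Uptown→Y; Downtown→Y.
The unique mutual best reply is (Downtown, Y), giving (10, 4).
South Co.'s commitment gain: 5 − 4 = 1.

1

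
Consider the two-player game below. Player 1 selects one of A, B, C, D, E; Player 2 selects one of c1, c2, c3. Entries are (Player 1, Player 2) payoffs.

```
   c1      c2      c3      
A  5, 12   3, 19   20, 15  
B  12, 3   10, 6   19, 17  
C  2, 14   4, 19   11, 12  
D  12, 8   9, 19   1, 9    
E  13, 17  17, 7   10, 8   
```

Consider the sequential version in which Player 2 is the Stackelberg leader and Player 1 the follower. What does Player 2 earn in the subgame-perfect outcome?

17

Work backward from Player 1's decision.
- c1 → Player 1 plays E (best of 5, 12, 2, 12, 13); Player 2 gets 17.
- c2 → Player 1 plays E (best of 3, 10, 4, 9, 17); Player 2 gets 7.
- c3 → Player 1 plays A (best of 20, 19, 11, 1, 10); Player 2 gets 15.
Maximizing over 17, 7, 15, Player 2 chooses c1. Subgame-perfect outcome: (E, c1) with payoffs (13, 17).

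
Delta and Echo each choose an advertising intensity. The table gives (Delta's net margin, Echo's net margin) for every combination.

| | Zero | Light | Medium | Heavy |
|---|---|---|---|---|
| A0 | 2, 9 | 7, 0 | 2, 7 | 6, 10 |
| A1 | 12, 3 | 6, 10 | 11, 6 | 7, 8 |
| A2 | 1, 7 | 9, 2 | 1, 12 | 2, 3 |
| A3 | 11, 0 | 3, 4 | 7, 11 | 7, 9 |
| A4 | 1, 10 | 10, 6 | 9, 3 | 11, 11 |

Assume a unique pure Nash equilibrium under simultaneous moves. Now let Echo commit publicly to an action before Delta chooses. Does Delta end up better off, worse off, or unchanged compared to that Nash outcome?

Solve by backward induction (Echo leads).
- Zero → Delta plays A1 (best of 2, 12, 1, 11, 1); Echo gets 3.
- Light → Delta plays A4 (best of 7, 6, 9, 3, 10); Echo gets 6.
- Medium → Delta plays A1 (best of 2, 11, 1, 7, 9); Echo gets 6.
- Heavy → Delta plays A4 (best of 6, 7, 2, 7, 11); Echo gets 11.
Echo's induced payoffs are 3, 6, 6, 11, so Echo commits to Heavy. Subgame-perfect outcome: (A4, Heavy) with payoffs (11, 11).
For the simultaneous game, intersect best replies.
Delta's best replies: Zero→A1; Light→A4; Medium→A1; Heavy→A4.
Echo's best replies: A0→Heavy; A1→Light; A2→Medium; A3→Medium; A4→Heavy.
Only (A4, Heavy) has each player best-responding; Nash payoffs (11, 11).
Delta earns 11 sequentially versus 11 at the Nash outcome: unchanged.

unchanged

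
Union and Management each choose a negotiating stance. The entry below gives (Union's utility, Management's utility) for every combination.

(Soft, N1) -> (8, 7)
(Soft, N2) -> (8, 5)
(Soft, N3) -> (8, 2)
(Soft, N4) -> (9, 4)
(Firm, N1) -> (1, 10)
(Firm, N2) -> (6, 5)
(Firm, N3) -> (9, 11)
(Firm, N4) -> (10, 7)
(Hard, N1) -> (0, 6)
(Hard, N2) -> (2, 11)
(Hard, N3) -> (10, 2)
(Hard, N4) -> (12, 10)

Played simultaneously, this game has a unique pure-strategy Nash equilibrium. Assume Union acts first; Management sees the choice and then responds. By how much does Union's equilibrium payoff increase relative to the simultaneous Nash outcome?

Management best-responds to each possible Union move:
- Soft → Management plays N1 (best of 7, 5, 2, 4); Union gets 8.
- Firm → Management plays N3 (best of 10, 5, 11, 7); Union gets 9.
- Hard → Management plays N2 (best of 6, 11, 2, 10); Union gets 2.
Union's induced payoffs are 8, 9, 2, so Union commits to Firm. Subgame-perfect outcome: (Firm, N3) with payoffs (9, 11).
Under simultaneous play:
Union's best replies: N1→Soft; N2→Soft; N3→Hard; N4→Hard.
Management's best replies: Soft→N1; Firm→N3; Hard→N2.
Only (Soft, N1) has each player best-responding; Nash payoffs (8, 7).
Union's commitment gain: 9 − 8 = 1.

1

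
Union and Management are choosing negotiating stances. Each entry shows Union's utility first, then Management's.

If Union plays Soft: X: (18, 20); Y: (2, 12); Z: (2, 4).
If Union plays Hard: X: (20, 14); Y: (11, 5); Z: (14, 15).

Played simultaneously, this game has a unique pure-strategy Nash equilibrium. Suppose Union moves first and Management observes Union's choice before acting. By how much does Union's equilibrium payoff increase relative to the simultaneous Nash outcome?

Backward induction with Union moving first.
- Soft: Management compares 20, 12, 4 and picks X; Union would get 18.
- Hard: Management compares 14, 5, 15 and picks Z; Union would get 14.
Among 18, 14, the best is 18 at Soft. Subgame-perfect outcome: (Soft, X) with payoffs (18, 20).
Now find the simultaneous Nash equilibrium.
Union's best replies: X→Hard; Y→Hard; Z→Hard.
Management's best replies: Soft→X; Hard→Z.
The unique mutual best reply is (Hard, Z), giving (14, 15).
Union's commitment gain: 18 − 14 = 4.

4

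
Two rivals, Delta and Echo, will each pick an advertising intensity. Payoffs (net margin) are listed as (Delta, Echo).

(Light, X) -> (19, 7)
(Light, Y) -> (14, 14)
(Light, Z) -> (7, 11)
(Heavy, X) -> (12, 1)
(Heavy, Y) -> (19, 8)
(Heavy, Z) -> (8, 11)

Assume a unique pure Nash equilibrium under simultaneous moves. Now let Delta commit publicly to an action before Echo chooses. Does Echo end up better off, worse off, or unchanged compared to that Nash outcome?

Work backward from Echo's decision.
- Light: BR = Y, leader payoff 14.
- Heavy: BR = Z, leader payoff 8.
Maximizing over 14, 8, Delta chooses Light. Subgame-perfect outcome: (Light, Y) with payoffs (14, 14).
Now find the simultaneous Nash equilibrium.
Delta's best replies: X→Light; Y→Heavy; Z→Heavy.
Echo's best replies: Light→Y; Heavy→Z.
The unique mutual best reply is (Heavy, Z), giving (8, 11).
Echo earns 14 sequentially versus 11 at the Nash outcome: better off.

better off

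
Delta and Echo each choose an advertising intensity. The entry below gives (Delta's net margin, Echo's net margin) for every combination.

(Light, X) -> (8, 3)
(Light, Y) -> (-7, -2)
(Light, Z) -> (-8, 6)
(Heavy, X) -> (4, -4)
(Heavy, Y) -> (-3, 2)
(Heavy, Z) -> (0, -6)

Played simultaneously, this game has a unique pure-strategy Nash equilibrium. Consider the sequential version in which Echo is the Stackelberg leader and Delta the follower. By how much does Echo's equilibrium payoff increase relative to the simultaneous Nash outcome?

1

Solve by backward induction (Echo leads).
- X: BR = Light, leader payoff 3.
- Y: BR = Heavy, leader payoff 2.
- Z: BR = Heavy, leader payoff -6.
Maximizing over 3, 2, -6, Echo chooses X. Subgame-perfect outcome: (Light, X) with payoffs (8, 3).
Now find the simultaneous Nash equilibrium.
Delta's best replies: X→Light; Y→Heavy; Z→Heavy.
Echo's best replies: Light→Z; Heavy→Y.
The unique mutual best reply is (Heavy, Y), giving (-3, 2).
Echo's commitment gain: 3 − 2 = 1.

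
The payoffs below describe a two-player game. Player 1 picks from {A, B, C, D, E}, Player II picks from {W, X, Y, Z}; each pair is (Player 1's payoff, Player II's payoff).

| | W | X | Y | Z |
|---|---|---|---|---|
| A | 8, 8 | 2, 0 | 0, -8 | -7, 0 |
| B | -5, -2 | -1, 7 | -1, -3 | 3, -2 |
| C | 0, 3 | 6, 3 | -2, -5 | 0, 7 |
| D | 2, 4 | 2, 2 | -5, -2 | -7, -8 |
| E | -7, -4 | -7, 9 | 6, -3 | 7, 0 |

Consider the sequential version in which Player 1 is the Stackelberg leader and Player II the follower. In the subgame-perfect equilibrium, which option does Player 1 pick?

Work backward from Player II's decision.
- A: Player II compares 8, 0, -8, 0 and picks W; Player 1 would get 8.
- B: Player II compares -2, 7, -3, -2 and picks X; Player 1 would get -1.
- C: Player II compares 3, 3, -5, 7 and picks Z; Player 1 would get 0.
- D: Player II compares 4, 2, -2, -8 and picks W; Player 1 would get 2.
- E: Player II compares -4, 9, -3, 0 and picks X; Player 1 would get -7.
Player 1's induced payoffs are 8, -1, 0, 2, -7, so Player 1 commits to A. Subgame-perfect outcome: (A, W) with payoffs (8, 8).

A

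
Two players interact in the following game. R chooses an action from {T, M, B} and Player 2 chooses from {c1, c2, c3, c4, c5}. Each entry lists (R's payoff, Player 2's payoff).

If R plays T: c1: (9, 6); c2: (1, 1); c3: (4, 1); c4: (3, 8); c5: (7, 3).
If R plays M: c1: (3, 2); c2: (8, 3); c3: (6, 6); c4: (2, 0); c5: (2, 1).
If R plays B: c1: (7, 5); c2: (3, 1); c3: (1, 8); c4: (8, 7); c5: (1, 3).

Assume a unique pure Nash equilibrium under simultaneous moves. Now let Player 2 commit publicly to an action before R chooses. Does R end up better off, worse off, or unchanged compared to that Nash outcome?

R best-responds to each possible Player 2 move:
- c1 → R plays T (best of 9, 3, 7); Player 2 gets 6.
- c2 → R plays M (best of 1, 8, 3); Player 2 gets 3.
- c3 → R plays M (best of 4, 6, 1); Player 2 gets 6.
- c4 → R plays B (best of 3, 2, 8); Player 2 gets 7.
- c5 → R plays T (best of 7, 2, 1); Player 2 gets 3.
Player 2's induced payoffs are 6, 3, 6, 7, 3, so Player 2 commits to c4. Subgame-perfect outcome: (B, c4) with payoffs (8, 7).
Under simultaneous play:
R's best replies: c1→T; c2→M; c3→M; c4→B; c5→T.
Player 2's best replies: T→c4; M→c3; B→c3.
The unique mutual best reply is (M, c3), giving (6, 6).
R earns 8 sequentially versus 6 at the Nash outcome: better off.

better off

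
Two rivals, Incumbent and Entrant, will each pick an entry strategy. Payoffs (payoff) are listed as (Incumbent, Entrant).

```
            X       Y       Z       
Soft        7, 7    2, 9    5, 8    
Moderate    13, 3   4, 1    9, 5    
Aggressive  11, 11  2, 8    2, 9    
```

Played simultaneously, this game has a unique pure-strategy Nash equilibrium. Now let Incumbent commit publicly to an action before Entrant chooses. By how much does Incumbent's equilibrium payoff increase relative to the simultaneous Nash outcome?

Backward induction with Incumbent moving first.
- Soft → Entrant plays Y (best of 7, 9, 8); Incumbent gets 2.
- Moderate → Entrant plays Z (best of 3, 1, 5); Incumbent gets 9.
- Aggressive → Entrant plays X (best of 11, 8, 9); Incumbent gets 11.
Maximizing over 2, 9, 11, Incumbent chooses Aggressive. Subgame-perfect outcome: (Aggressive, X) with payoffs (11, 11).
Under simultaneous play:
Incumbent's best replies: X→Moderate; Y→Moderate; Z→Moderate.
Entrant's best replies: Soft→Y; Moderate→Z; Aggressive→X.
Only (Moderate, Z) has each player best-responding; Nash payoffs (9, 5).
Incumbent's commitment gain: 11 − 9 = 2.

2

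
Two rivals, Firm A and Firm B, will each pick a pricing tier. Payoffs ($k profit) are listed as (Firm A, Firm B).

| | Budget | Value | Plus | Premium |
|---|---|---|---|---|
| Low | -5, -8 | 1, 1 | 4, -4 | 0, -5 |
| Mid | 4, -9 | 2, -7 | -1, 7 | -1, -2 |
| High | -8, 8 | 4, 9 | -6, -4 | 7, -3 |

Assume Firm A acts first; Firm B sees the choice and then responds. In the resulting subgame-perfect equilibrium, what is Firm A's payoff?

Work backward from Firm B's decision.
- Low: Firm B compares -8, 1, -4, -5 and picks Value; Firm A would get 1.
- Mid: Firm B compares -9, -7, 7, -2 and picks Plus; Firm A would get -1.
- High: Firm B compares 8, 9, -4, -3 and picks Value; Firm A would get 4.
Among 1, -1, 4, the best is 4 at High. Subgame-perfect outcome: (High, Value) with payoffs (4, 9).

4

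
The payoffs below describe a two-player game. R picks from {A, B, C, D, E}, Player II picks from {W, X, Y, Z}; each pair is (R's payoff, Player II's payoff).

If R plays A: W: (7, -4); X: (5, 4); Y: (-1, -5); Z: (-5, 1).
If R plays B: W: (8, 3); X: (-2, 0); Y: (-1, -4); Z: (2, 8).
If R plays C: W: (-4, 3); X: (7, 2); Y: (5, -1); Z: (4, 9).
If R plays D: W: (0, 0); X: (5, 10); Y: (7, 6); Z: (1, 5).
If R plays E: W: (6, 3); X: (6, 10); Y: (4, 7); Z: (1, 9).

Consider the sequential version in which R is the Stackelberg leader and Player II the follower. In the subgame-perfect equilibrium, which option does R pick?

E

Solve by backward induction (R leads).
- A → Player II plays X (best of -4, 4, -5, 1); R gets 5.
- B → Player II plays Z (best of 3, 0, -4, 8); R gets 2.
- C → Player II plays Z (best of 3, 2, -1, 9); R gets 4.
- D → Player II plays X (best of 0, 10, 6, 5); R gets 5.
- E → Player II plays X (best of 3, 10, 7, 9); R gets 6.
Among 5, 2, 4, 5, 6, the best is 6 at E. Subgame-perfect outcome: (E, X) with payoffs (6, 10).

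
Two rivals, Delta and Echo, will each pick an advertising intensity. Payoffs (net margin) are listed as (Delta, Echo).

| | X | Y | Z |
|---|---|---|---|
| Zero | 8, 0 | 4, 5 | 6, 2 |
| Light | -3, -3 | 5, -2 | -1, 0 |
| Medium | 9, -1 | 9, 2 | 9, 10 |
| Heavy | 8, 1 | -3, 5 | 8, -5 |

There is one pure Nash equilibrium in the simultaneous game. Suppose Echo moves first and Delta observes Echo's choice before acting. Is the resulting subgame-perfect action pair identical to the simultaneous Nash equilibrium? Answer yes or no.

Solve by backward induction (Echo leads).
- X → Delta plays Medium (best of 8, -3, 9, 8); Echo gets -1.
- Y → Delta plays Medium (best of 4, 5, 9, -3); Echo gets 2.
- Z → Delta plays Medium (best of 6, -1, 9, 8); Echo gets 10.
Among -1, 2, 10, the best is 10 at Z. Subgame-perfect outcome: (Medium, Z) with payoffs (9, 10).
Under simultaneous play:
Delta's best replies: X→Medium; Y→Medium; Z→Medium.
Echo's best replies: Zero→Y; Light→Z; Medium→Z; Heavy→Y.
The unique mutual best reply is (Medium, Z), giving (9, 10).
Sequential outcome (Medium, Z) coincides with the Nash profile (Medium, Z).

yes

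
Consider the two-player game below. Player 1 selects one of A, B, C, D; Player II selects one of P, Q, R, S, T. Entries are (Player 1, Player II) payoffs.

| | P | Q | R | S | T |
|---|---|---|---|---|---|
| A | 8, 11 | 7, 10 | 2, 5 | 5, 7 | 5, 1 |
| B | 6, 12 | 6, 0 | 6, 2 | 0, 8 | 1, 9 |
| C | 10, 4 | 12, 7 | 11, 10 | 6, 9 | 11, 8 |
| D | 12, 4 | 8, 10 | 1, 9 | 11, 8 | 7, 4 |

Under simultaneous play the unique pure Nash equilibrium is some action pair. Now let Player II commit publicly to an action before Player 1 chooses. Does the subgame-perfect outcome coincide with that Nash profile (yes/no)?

Backward induction with Player II moving first.
- P: Player 1 compares 8, 6, 10, 12 and picks D; Player II would get 4.
- Q: Player 1 compares 7, 6, 12, 8 and picks C; Player II would get 7.
- R: Player 1 compares 2, 6, 11, 1 and picks C; Player II would get 10.
- S: Player 1 compares 5, 0, 6, 11 and picks D; Player II would get 8.
- T: Player 1 compares 5, 1, 11, 7 and picks C; Player II would get 8.
Maximizing over 4, 7, 10, 8, 8, Player II chooses R. Subgame-perfect outcome: (C, R) with payoffs (11, 10).
Now find the simultaneous Nash equilibrium.
Player 1's best replies: P→D; Q→C; R→C; S→D; T→C.
Player II's best replies: A→P; B→P; C→R; D→Q.
The unique mutual best reply is (C, R), giving (11, 10).
Sequential outcome (C, R) coincides with the Nash profile (C, R).

yes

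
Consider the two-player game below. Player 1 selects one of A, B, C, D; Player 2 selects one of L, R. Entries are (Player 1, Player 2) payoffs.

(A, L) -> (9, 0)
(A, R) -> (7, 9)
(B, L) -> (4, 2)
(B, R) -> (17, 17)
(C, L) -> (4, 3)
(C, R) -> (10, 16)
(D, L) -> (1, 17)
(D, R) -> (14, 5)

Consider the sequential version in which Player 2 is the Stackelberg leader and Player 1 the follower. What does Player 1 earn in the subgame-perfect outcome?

Solve by backward induction (Player 2 leads).
- L: Player 1 compares 9, 4, 4, 1 and picks A; Player 2 would get 0.
- R: Player 1 compares 7, 17, 10, 14 and picks B; Player 2 would get 17.
Maximizing over 0, 17, Player 2 chooses R. Subgame-perfect outcome: (B, R) with payoffs (17, 17).

17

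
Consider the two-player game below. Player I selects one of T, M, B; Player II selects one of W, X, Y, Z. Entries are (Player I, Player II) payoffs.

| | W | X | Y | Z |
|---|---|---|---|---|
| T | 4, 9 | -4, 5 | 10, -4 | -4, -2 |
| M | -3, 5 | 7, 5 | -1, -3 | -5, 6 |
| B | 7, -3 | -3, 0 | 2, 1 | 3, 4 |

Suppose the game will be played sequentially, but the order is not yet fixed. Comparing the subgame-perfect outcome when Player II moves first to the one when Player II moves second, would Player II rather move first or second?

If Player I leads: Player II's best replies are T→W, M→Z, B→Z; Player I's induced payoffs 4, -5, 3; outcome (T, W), payoffs (4, 9).
If Player II leads: Player I's best replies are W→B, X→M, Y→T, Z→B; Player II's induced payoffs -3, 5, -4, 4; outcome (M, X), payoffs (7, 5).
Player II gets 5 moving first and 9 moving second, so Player II prefers to move second.

second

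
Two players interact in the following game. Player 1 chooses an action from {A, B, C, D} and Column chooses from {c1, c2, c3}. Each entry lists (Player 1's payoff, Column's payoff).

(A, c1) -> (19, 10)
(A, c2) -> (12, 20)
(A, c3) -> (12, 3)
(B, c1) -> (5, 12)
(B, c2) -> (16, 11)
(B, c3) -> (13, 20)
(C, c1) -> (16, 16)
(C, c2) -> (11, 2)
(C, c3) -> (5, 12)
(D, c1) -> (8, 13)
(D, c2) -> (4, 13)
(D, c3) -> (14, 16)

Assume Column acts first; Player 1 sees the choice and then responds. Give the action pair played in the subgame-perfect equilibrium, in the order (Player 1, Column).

(D, c3)

Solve by backward induction (Column leads).
- c1: Player 1 compares 19, 5, 16, 8 and picks A; Column would get 10.
- c2: Player 1 compares 12, 16, 11, 4 and picks B; Column would get 11.
- c3: Player 1 compares 12, 13, 5, 14 and picks D; Column would get 16.
Among 10, 11, 16, the best is 16 at c3. Subgame-perfect outcome: (D, c3) with payoffs (14, 16).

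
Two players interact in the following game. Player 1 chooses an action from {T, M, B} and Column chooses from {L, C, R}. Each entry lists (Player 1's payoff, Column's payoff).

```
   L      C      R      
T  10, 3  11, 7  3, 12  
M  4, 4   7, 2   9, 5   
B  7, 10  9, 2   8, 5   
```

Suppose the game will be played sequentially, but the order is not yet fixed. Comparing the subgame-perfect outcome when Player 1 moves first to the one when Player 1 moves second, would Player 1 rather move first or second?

second

If Player 1 leads: Column's best replies are T→R, M→R, B→L; Player 1's induced payoffs 3, 9, 7; outcome (M, R), payoffs (9, 5).
If Column leads: Player 1's best replies are L→T, C→T, R→M; Column's induced payoffs 3, 7, 5; outcome (T, C), payoffs (11, 7).
Player 1 gets 9 moving first and 11 moving second, so Player 1 prefers to move second.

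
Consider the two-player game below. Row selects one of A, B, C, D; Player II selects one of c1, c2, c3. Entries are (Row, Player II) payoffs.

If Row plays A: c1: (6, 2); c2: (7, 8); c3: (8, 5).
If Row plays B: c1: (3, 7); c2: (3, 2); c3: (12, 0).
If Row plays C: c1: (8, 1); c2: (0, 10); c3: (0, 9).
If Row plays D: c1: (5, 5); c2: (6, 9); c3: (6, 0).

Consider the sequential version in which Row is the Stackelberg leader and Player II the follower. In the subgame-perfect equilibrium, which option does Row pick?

A

Player II best-responds to each possible Row move:
- A → Player II plays c2 (best of 2, 8, 5); Row gets 7.
- B → Player II plays c1 (best of 7, 2, 0); Row gets 3.
- C → Player II plays c2 (best of 1, 10, 9); Row gets 0.
- D → Player II plays c2 (best of 5, 9, 0); Row gets 6.
Among 7, 3, 0, 6, the best is 7 at A. Subgame-perfect outcome: (A, c2) with payoffs (7, 8).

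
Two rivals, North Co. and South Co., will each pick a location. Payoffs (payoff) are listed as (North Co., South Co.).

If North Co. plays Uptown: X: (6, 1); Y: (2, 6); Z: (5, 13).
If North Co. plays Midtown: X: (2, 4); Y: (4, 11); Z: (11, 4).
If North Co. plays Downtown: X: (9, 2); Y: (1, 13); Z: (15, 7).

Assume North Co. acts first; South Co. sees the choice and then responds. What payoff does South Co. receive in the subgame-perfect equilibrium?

13

Solve by backward induction (North Co. leads).
- Uptown: BR = Z, leader payoff 5.
- Midtown: BR = Y, leader payoff 4.
- Downtown: BR = Y, leader payoff 1.
Maximizing over 5, 4, 1, North Co. chooses Uptown. Subgame-perfect outcome: (Uptown, Z) with payoffs (5, 13).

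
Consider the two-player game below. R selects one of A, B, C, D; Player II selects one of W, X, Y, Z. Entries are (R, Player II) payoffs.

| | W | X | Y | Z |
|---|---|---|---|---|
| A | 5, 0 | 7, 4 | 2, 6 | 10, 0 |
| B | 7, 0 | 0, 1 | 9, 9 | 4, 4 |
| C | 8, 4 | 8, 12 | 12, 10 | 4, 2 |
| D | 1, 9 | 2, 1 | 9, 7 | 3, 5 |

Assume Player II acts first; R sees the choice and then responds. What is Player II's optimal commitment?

X

Work backward from R's decision.
- W: BR = C, leader payoff 4.
- X: BR = C, leader payoff 12.
- Y: BR = C, leader payoff 10.
- Z: BR = A, leader payoff 0.
Player II's induced payoffs are 4, 12, 10, 0, so Player II commits to X. Subgame-perfect outcome: (C, X) with payoffs (8, 12).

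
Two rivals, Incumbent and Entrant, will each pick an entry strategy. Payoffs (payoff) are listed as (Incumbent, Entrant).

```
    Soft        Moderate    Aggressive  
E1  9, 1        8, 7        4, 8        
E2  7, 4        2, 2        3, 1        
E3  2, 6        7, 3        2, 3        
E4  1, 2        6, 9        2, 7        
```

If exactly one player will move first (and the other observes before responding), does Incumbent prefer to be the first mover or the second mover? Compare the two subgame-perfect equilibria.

first

If Incumbent leads: Entrant's best replies are E1→Aggressive, E2→Soft, E3→Soft, E4→Moderate; Incumbent's induced payoffs 4, 7, 2, 6; outcome (E2, Soft), payoffs (7, 4).
If Entrant leads: Incumbent's best replies are Soft→E1, Moderate→E1, Aggressive→E1; Entrant's induced payoffs 1, 7, 8; outcome (E1, Aggressive), payoffs (4, 8).
Incumbent gets 7 moving first and 4 moving second, so Incumbent prefers to move first.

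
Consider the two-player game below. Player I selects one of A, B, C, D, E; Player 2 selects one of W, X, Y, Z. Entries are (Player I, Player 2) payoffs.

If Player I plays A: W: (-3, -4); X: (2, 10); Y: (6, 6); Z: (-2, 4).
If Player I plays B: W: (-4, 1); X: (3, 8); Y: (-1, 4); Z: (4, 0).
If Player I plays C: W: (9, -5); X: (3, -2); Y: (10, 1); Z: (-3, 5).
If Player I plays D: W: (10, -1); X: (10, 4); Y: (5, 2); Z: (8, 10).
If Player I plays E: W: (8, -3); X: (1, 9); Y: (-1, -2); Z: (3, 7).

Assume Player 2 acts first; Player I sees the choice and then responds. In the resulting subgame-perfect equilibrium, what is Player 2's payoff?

Backward induction with Player 2 moving first.
- W: Player I compares -3, -4, 9, 10, 8 and picks D; Player 2 would get -1.
- X: Player I compares 2, 3, 3, 10, 1 and picks D; Player 2 would get 4.
- Y: Player I compares 6, -1, 10, 5, -1 and picks C; Player 2 would get 1.
- Z: Player I compares -2, 4, -3, 8, 3 and picks D; Player 2 would get 10.
Among -1, 4, 1, 10, the best is 10 at Z. Subgame-perfect outcome: (D, Z) with payoffs (8, 10).

10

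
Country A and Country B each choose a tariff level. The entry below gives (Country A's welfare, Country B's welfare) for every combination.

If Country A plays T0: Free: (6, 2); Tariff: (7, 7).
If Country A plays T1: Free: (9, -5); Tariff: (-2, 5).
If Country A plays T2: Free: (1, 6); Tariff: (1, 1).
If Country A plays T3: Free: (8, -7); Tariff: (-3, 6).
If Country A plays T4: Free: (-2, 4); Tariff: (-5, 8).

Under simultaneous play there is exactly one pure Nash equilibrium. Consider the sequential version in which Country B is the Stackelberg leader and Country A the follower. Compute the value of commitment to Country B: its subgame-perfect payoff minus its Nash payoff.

Backward induction with Country B moving first.
- Free: BR = T1, leader payoff -5.
- Tariff: BR = T0, leader payoff 7.
Among -5, 7, the best is 7 at Tariff. Subgame-perfect outcome: (T0, Tariff) with payoffs (7, 7).
For the simultaneous game, intersect best replies.
Country A's best replies: Free→T1; Tariff→T0.
Country B's best replies: T0→Tariff; T1→Tariff; T2→Free; T3→Tariff; T4→Tariff.
Only (T0, Tariff) has each player best-responding; Nash payoffs (7, 7).
Country B's commitment gain: 7 − 7 = 0.

0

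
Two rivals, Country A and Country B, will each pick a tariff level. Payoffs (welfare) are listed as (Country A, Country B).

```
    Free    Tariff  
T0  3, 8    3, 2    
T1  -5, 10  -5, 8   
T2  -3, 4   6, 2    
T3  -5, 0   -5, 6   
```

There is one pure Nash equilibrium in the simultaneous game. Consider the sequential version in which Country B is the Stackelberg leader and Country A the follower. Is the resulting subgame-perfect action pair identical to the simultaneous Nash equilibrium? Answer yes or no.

yes

Work backward from Country A's decision.
- Free: Country A compares 3, -5, -3, -5 and picks T0; Country B would get 8.
- Tariff: Country A compares 3, -5, 6, -5 and picks T2; Country B would get 2.
Among 8, 2, the best is 8 at Free. Subgame-perfect outcome: (T0, Free) with payoffs (3, 8).
For the simultaneous game, intersect best replies.
Country A's best replies: Free→T0; Tariff→T2.
Country B's best replies: T0→Free; T1→Free; T2→Free; T3→Tariff.
The unique mutual best reply is (T0, Free), giving (3, 8).
Sequential outcome (T0, Free) coincides with the Nash profile (T0, Free).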